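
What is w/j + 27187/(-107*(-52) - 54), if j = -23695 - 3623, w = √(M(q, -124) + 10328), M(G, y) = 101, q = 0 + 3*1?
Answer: 27187/5510 - √10429/27318 ≈ 4.9304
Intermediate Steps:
q = 3 (q = 0 + 3 = 3)
w = √10429 (w = √(101 + 10328) = √10429 ≈ 102.12)
j = -27318
w/j + 27187/(-107*(-52) - 54) = √10429/(-27318) + 27187/(-107*(-52) - 54) = √10429*(-1/27318) + 27187/(5564 - 54) = -√10429/27318 + 27187/5510 = 27187/5510 - √10429/27318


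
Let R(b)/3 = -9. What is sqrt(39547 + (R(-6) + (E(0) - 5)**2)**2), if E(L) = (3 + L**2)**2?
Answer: 2*sqrt(9917) ≈ 199.17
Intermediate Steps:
R(b) = -27 (R(b) = 3*(-9) = -27)
sqrt(39547 + (R(-6) + (E(0) - 5)**2)**2) = sqrt(39547 + (-27 + ((3 + 0**2)**2 - 5)**2)**2) = sqrt(39547 + (-27 + ((3 + 0)**2 - 5)**2)**2) = sqrt(39547 + (-27 + (3**2 - 5)**2)**2) = sqrt(39547 + (-27 + (9 - 5)**2)**2) = sqrt(39547 + (-27 + 4**2)**2) = sqrt(39547 + (-27 + 16)**2) = sqrt(39547 + (-11)**2) = sqrt(39547 + 121) = sqrt(39668) = 2*sqrt(9917)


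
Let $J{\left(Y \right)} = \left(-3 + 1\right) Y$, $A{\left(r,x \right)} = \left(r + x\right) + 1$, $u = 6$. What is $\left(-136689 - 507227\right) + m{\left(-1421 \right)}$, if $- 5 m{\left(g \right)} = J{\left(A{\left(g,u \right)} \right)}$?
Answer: $- \frac{3222408}{5} \approx -6.4448 \cdot 10^{5}$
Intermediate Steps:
$A{\left(r,x \right)} = 1 + r + x$
$J{\left(Y \right)} = - 2 Y$
$m{\left(g \right)} = \frac{14}{5} + \frac{2 g}{5}$ ($m{\left(g \right)} = - \frac{\left(-2\right) \left(1 + g + 6\right)}{5} = - \frac{\left(-2\right) \left(7 + g\right)}{5} = - \frac{-14 - 2 g}{5} = \frac{14}{5} + \frac{2 g}{5}$)
$\left(-136689 - 507227\right) + m{\left(-1421 \right)} = \left(-136689 - 507227\right) + \left(\frac{14}{5} + \frac{2}{5} \left(-1421\right)\right) = -643916 + \left(\frac{14}{5} - \frac{2842}{5}\right) = -643916 - \frac{2828}{5} = - \frac{3222408}{5}$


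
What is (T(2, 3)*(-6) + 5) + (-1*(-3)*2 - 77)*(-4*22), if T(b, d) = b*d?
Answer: 6217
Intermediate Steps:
(T(2, 3)*(-6) + 5) + (-1*(-3)*2 - 77)*(-4*22) = ((2*3)*(-6) + 5) + (-1*(-3)*2 - 77)*(-4*22) = (6*(-6) + 5) + (3*2 - 77)*(-88) = (-36 + 5) + (6 - 77)*(-88) = -31 - 71*(-88) = -31 + 6248 = 6217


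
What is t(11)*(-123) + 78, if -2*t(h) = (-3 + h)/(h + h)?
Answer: 1104/11 ≈ 100.36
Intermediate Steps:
t(h) = -(-3 + h)/(4*h) (t(h) = -(-3 + h)/(2*(h + h)) = -(-3 + h)/(2*(2*h)) = -(-3 + h)*1/(2*h)/2 = -(-3 + h)/(4*h))
t(11)*(-123) + 78 = ((¼)*(3 - 1*11)/11)*(-123) + 78 = ((¼)*(1/11)*(3 - 11))*(-123) + 78 = ((¼)*(1/11)*(-8))*(-123) + 78 = -2/11*(-123) + 78 = 246/11 + 78 = 1104/11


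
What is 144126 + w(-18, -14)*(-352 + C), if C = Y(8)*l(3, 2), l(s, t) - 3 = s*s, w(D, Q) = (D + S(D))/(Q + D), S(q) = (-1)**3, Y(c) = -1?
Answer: 1151279/8 ≈ 1.4391e+5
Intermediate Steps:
S(q) = -1
w(D, Q) = (-1 + D)/(D + Q) (w(D, Q) = (D - 1)/(Q + D) = (-1 + D)/(D + Q))
l(s, t) = 3 + s**2 (l(s, t) = 3 + s*s = 3 + s**2)
C = -12 (C = -(3 + 3**2) = -(3 + 9) = -1*12 = -12)
144126 + w(-18, -14)*(-352 + C) = 144126 + ((-1 - 18)/(-18 - 14))*(-352 - 12) = 144126 + (-19/(-32))*(-364) = 144126 - 1/32*(-19)*(-364) = 144126 + (19/32)*(-364) = 144126 - 1729/8 = 1151279/8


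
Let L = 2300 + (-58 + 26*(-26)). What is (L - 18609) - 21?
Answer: -17064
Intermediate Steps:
L = 1566 (L = 2300 + (-58 - 676) = 2300 - 734 = 1566)
(L - 18609) - 21 = (1566 - 18609) - 21 = -17043 - 21 = -17064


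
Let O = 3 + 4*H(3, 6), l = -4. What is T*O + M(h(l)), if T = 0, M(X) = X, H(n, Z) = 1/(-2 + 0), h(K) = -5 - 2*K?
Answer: 3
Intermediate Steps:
H(n, Z) = -½ (H(n, Z) = 1/(-2) = -½)
O = 1 (O = 3 + 4*(-½) = 3 - 2 = 1)
T*O + M(h(l)) = 0*1 + (-5 - 2*(-4)) = 0 + (-5 + 8) = 0 + 3 = 3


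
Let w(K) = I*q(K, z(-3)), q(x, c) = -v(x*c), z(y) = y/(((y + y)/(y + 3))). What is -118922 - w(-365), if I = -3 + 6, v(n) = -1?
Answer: -118925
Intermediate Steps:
z(y) = 3/2 + y/2 (z(y) = y/(((2*y)/(3 + y))) = y/((2*y/(3 + y))) = y*((3 + y)/(2*y)) = 3/2 + y/2)
q(x, c) = 1 (q(x, c) = -1*(-1) = 1)
I = 3
w(K) = 3 (w(K) = 3*1 = 3)
-118922 - w(-365) = -118922 - 1*3 = -118922 - 3 = -118925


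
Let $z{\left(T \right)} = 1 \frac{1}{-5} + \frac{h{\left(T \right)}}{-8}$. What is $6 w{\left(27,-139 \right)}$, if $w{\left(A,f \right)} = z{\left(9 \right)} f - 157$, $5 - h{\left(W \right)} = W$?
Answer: $- \frac{5961}{5} \approx -1192.2$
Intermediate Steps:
$h{\left(W \right)} = 5 - W$
$z{\left(T \right)} = - \frac{33}{40} + \frac{T}{8}$ ($z{\left(T \right)} = 1 \frac{1}{-5} + \frac{5 - T}{-8} = 1 \left(- \frac{1}{5}\right) + \left(5 - T\right) \left(- \frac{1}{8}\right) = - \frac{1}{5} + \left(- \frac{5}{8} + \frac{T}{8}\right) = - \frac{33}{40} + \frac{T}{8}$)
$w{\left(A,f \right)} = -157 + \frac{3 f}{10}$ ($w{\left(A,f \right)} = \left(- \frac{33}{40} + \frac{1}{8} \cdot 9\right) f - 157 = \left(- \frac{33}{40} + \frac{9}{8}\right) f - 157 = \frac{3 f}{10} - 157 = -157 + \frac{3 f}{10}$)
$6 w{\left(27,-139 \right)} = 6 \left(-157 + \frac{3}{10} \left(-139\right)\right) = 6 \left(-157 - \frac{417}{10}\right) = 6 \left(- \frac{1987}{10}\right) = - \frac{5961}{5}$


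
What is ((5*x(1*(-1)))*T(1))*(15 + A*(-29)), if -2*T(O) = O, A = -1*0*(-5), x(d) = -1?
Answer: 75/2 ≈ 37.500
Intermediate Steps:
A = 0 (A = 0*(-5) = 0)
T(O) = -O/2
((5*x(1*(-1)))*T(1))*(15 + A*(-29)) = ((5*(-1))*(-½*1))*(15 + 0*(-29)) = (-5*(-½))*(15 + 0) = (5/2)*15 = 75/2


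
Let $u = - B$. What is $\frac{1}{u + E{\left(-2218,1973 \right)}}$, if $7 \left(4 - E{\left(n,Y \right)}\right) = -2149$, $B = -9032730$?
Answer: $\frac{1}{9033041} \approx 1.107 \cdot 10^{-7}$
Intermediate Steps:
$E{\left(n,Y \right)} = 311$ ($E{\left(n,Y \right)} = 4 - -307 = 4 + 307 = 311$)
$u = 9032730$ ($u = \left(-1\right) \left(-9032730\right) = 9032730$)
$\frac{1}{u + E{\left(-2218,1973 \right)}} = \frac{1}{9032730 + 311} = \frac{1}{9033041}$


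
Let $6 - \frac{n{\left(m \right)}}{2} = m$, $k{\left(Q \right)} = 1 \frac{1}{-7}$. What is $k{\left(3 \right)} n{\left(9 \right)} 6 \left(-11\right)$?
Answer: $- \frac{396}{7} \approx -56.571$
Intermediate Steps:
$k{\left(Q \right)} = - \frac{1}{7}$ ($k{\left(Q \right)} = 1 \left(- \frac{1}{7}\right) = - \frac{1}{7}$)
$n{\left(m \right)} = 12 - 2 m$
$k{\left(3 \right)} n{\left(9 \right)} 6 \left(-11\right) = - \frac{12 - 18}{7} \cdot 6 \left(-11\right) = - \frac{12 - 18}{7} \left(-66\right) = \left(- \frac{1}{7}\right) \left(-6\right) \left(-66\right) = \frac{6}{7} \left(-66\right) = - \frac{396}{7}$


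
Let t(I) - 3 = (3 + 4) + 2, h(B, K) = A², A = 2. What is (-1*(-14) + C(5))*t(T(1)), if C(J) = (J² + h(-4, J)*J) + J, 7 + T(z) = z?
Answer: 768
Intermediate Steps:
T(z) = -7 + z
h(B, K) = 4 (h(B, K) = 2² = 4)
t(I) = 12 (t(I) = 3 + ((3 + 4) + 2) = 3 + (7 + 2) = 3 + 9 = 12)
C(J) = J² + 5*J (C(J) = (J² + 4*J) + J = J² + 5*J)
(-1*(-14) + C(5))*t(T(1)) = (-1*(-14) + 5*(5 + 5))*12 = (14 + 5*10)*12 = (14 + 50)*12 = 64*12 = 768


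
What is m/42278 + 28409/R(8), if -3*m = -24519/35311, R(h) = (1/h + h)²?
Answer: 2714315817783533/6307411485050 ≈ 430.34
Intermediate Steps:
R(h) = (h + 1/h)²
m = 8173/35311 (m = -(-8173)/35311 = -⅓*(-24519/35311) = 8173/35311 ≈ 0.23146)
m/42278 + 28409/R(8) = (8173/35311)/42278 + 28409/(((1 + 8²)²/8²)) = (8173/35311)*(1/42278) + 28409/(((1 + 64)²/64)) = 8173/1492878458 + 28409/(((1/64)*65²)) = 8173/1492878458 + 28409/(((1/64)*4225)) = 8173/1492878458 + 28409/(4225/64) = 8173/1492878458 + 28409*(64/4225) = 8173/1492878458 + 1818176/4225 = 2714315817783533/6307411485050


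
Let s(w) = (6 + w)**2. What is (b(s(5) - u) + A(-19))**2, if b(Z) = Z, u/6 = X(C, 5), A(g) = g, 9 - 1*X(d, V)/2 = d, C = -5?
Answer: 4356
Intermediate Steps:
X(d, V) = 18 - 2*d
u = 168 (u = 6*(18 - 2*(-5)) = 6*(18 + 10) = 6*28 = 168)
(b(s(5) - u) + A(-19))**2 = (((6 + 5)**2 - 1*168) - 19)**2 = ((11**2 - 168) - 19)**2 = ((121 - 168) - 19)**2 = (-47 - 19)**2 = (-66)**2 = 4356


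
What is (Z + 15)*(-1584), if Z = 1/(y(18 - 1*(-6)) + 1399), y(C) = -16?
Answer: -10953888/461 ≈ -23761.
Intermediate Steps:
Z = 1/1383 (Z = 1/(-16 + 1399) = 1/1383 ≈ 0.00072307)
(Z + 15)*(-1584) = (1/1383 + 15)*(-1584) = (20746/1383)*(-1584) = -10953888/461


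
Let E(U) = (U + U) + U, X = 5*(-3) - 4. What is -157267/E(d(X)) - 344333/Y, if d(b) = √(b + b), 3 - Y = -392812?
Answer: -344333/392815 + 157267*I*√38/114 ≈ -0.87658 + 8504.0*I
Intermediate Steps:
X = -19 (X = -15 - 4 = -19)
Y = 392815 (Y = 3 - 1*(-392812) = 3 + 392812 = 392815)
d(b) = √2*√b (d(b) = √(2*b) = √2*√b)
E(U) = 3*U (E(U) = 2*U + U = 3*U)
-157267/E(d(X)) - 344333/Y = -157267*(-I*√38/114) - 344333/392815 = -(-157267)*I*√38/114 - 344333/392815 = 157267*I*√38/114 - 344333/392815 = -344333/392815 + 157267*I*√38/114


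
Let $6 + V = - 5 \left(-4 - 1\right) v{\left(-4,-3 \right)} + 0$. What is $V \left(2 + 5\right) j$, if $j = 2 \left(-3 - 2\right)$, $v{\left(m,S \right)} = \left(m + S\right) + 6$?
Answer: $2170$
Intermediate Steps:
$v{\left(m,S \right)} = 6 + S + m$ ($v{\left(m,S \right)} = \left(S + m\right) + 6 = 6 + S + m$)
$j = -10$ ($j = 2 \left(-5\right) = -10$)
$V = -31$ ($V = -6 + \left(- 5 \left(-4 - 1\right) \left(6 - 3 - 4\right) + 0\right) = -6 + \left(\left(-5\right) \left(-5\right) \left(-1\right) + 0\right) = -6 + \left(25 \left(-1\right) + 0\right) = -6 + \left(-25 + 0\right) = -6 - 25 = -31$)
$V \left(2 + 5\right) j = - 31 \left(2 + 5\right) \left(-10\right) = - 31 \cdot 7 \left(-10\right) = \left(-31\right) \left(-70\right) = 2170$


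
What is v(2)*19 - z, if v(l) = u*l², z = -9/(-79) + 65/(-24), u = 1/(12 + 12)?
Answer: 3641/632 ≈ 5.7611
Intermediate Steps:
u = 1/24 ≈ 0.041667
z = -4919/1896 (z = -9*(-1/79) + 65*(-1/24) = 9/79 - 65/24 = -4919/1896 ≈ -2.5944)
v(l) = l²/24
v(2)*19 - z = ((1/24)*2²)*19 - 1*(-4919/1896) = ((1/24)*4)*19 + 4919/1896 = (⅙)*19 + 4919/1896 = 19/6 + 4919/1896 = 3641/632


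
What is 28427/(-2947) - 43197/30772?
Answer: -20450147/1850716 ≈ -11.050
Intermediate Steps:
28427/(-2947) - 43197/30772 = 28427*(-1/2947) - 43197*1/30772 = -4061/421 - 6171/4396 = -20450147/1850716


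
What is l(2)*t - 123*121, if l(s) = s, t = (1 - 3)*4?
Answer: -14899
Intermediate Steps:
t = -8 (t = -2*4 = -8)
l(2)*t - 123*121 = 2*(-8) - 123*121 = -16 - 14883 = -14899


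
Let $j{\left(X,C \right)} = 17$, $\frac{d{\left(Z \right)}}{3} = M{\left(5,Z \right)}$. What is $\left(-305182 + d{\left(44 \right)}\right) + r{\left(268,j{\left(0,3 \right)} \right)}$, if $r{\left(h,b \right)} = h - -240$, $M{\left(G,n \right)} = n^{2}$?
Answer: $-298866$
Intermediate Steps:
$d{\left(Z \right)} = 3 Z^{2}$
$r{\left(h,b \right)} = 240 + h$ ($r{\left(h,b \right)} = h + 240 = 240 + h$)
$\left(-305182 + d{\left(44 \right)}\right) + r{\left(268,j{\left(0,3 \right)} \right)} = \left(-305182 + 3 \cdot 44^{2}\right) + \left(240 + 268\right) = \left(-305182 + 3 \cdot 1936\right) + 508 = \left(-305182 + 5808\right) + 508 = -299374 + 508 = -298866$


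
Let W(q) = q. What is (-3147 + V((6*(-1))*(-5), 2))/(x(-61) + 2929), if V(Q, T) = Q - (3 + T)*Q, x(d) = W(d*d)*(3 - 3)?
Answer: -3267/2929 ≈ -1.1154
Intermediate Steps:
x(d) = 0 (x(d) = (d*d)*(3 - 3) = d**2*0 = 0)
V(Q, T) = Q - Q*(3 + T)
(-3147 + V((6*(-1))*(-5), 2))/(x(-61) + 2929) = (-3147 - (6*(-1))*(-5)*(2 + 2))/(0 + 2929) = (-3147 - 1*(-6*(-5))*4)/2929 = (-3147 - 1*30*4)*(1/2929) = (-3147 - 120)*(1/2929) = -3267*1/2929 = -3267/2929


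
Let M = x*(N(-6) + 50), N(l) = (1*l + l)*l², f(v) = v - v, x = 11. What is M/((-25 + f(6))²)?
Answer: -4202/625 ≈ -6.7232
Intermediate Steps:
f(v) = 0
N(l) = 2*l³ (N(l) = (l + l)*l² = (2*l)*l² = 2*l³)
M = -4202 (M = 11*(2*(-6)³ + 50) = 11*(2*(-216) + 50) = 11*(-432 + 50) = 11*(-382) = -4202)
M/((-25 + f(6))²) = -4202/(-25 + 0)² = -4202/((-25)²) = -4202/625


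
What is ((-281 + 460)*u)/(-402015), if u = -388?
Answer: 69452/402015 ≈ 0.17276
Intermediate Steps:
((-281 + 460)*u)/(-402015) = ((-281 + 460)*(-388))/(-402015) = (179*(-388))*(-1/402015) = -69452*(-1/402015) = 69452/402015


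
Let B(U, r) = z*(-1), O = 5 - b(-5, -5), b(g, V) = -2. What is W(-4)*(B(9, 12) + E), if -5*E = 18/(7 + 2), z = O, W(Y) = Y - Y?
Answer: 0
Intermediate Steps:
W(Y) = 0
O = 7 (O = 5 - 1*(-2) = 5 + 2 = 7)
z = 7
B(U, r) = -7 (B(U, r) = 7*(-1) = -7)
E = -⅖ (E = -18/(5*(7 + 2)) = -18/(5*9) = -⅕*2 = -⅖ ≈ -0.40000)
W(-4)*(B(9, 12) + E) = 0*(-7 - ⅖) = 0*(-37/5) = 0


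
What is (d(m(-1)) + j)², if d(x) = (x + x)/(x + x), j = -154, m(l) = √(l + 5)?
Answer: 23409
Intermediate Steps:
m(l) = √(5 + l)
d(x) = 1 (d(x) = (2*x)/((2*x)) = (2*x)*(1/(2*x)) = 1)
(d(m(-1)) + j)² = (1 - 154)² = (-153)² = 23409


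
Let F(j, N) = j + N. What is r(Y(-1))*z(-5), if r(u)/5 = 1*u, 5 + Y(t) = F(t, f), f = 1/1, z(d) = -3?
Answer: 75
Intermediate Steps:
f = 1
F(j, N) = N + j
Y(t) = -4 + t (Y(t) = -5 + (1 + t) = -4 + t)
r(u) = 5*u (r(u) = 5*(1*u) = 5*u)
r(Y(-1))*z(-5) = (5*(-4 - 1))*(-3) = (5*(-5))*(-3) = -25*(-3) = 75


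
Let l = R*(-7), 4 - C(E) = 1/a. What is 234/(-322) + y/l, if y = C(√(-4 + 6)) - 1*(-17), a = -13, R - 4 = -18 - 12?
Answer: -16622/27209 ≈ -0.61090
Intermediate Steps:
R = -26 (R = 4 + (-18 - 12) = 4 - 30 = -26)
C(E) = 53/13 (C(E) = 4 - 1/(-13) = 4 - 1*(-1/13) = 4 + 1/13 = 53/13)
l = 182 (l = -26*(-7) = 182)
y = 274/13 (y = 53/13 - 1*(-17) = 53/13 + 17 = 274/13 ≈ 21.077)
234/(-322) + y/l = 234/(-322) + (274/13)/182 = 234*(-1/322) + (274/13)*(1/182) = -117/161 + 137/1183 = -16622/27209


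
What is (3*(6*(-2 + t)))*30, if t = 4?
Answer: 1080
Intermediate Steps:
(3*(6*(-2 + t)))*30 = (3*(6*(-2 + 4)))*30 = (3*(6*2))*30 = (3*12)*30 = 36*30 = 1080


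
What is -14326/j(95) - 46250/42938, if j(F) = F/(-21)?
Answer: 339824521/107345 ≈ 3165.7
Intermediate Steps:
j(F) = -F/21 (j(F) = F*(-1/21) = -F/21)
-14326/j(95) - 46250/42938 = -14326/((-1/21*95)) - 46250/42938 = -14326/(-95/21) - 46250*1/42938 = -14326*(-21/95) - 23125/21469 = 15834/5 - 23125/21469 = 339824521/107345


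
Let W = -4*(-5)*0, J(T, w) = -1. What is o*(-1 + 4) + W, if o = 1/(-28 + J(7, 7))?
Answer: -3/29 ≈ -0.10345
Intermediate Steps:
o = -1/29 (o = 1/(-28 - 1) = 1/(-29) = -1/29 ≈ -0.034483)
W = 0 (W = 20*0 = 0)
o*(-1 + 4) + W = -(-1 + 4)/29 + 0 = -1/29*3 + 0 = -3/29 + 0 = -3/29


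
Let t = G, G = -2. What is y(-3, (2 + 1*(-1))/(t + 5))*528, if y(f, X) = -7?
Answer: -3696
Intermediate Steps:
t = -2
y(-3, (2 + 1*(-1))/(t + 5))*528 = -7*528 = -3696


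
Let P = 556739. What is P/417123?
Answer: 556739/417123 ≈ 1.3347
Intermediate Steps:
P/417123 = 556739/417123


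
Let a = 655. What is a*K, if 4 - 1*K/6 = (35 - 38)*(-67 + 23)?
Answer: -503040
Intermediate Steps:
K = -768 (K = 24 - 6*(35 - 38)*(-67 + 23) = 24 - (-18)*(-44) = 24 - 6*132 = 24 - 792 = -768)
a*K = 655*(-768) = -503040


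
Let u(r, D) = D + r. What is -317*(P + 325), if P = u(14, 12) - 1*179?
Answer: -54524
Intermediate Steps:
P = -153 (P = (12 + 14) - 1*179 = 26 - 179 = -153)
-317*(P + 325) = -317*(-153 + 325) = -317*172 = -54524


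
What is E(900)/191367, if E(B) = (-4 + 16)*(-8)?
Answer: -32/63789 ≈ -0.00050165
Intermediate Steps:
E(B) = -96 (E(B) = 12*(-8) = -96)
E(900)/191367 = -96/191367 = -96*1/191367 = -32/63789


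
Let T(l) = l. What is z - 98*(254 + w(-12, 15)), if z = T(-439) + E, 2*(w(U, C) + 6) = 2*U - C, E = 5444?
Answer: -17388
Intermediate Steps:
w(U, C) = -6 + U - C/2 (w(U, C) = -6 + (2*U - C)/2 = -6 + (-C + 2*U)/2 = -6 + (U - C/2) = -6 + U - C/2)
z = 5005 (z = -439 + 5444 = 5005)
z - 98*(254 + w(-12, 15)) = 5005 - 98*(254 + (-6 - 12 - 1/2*15)) = 5005 - 98*(254 + (-6 - 12 - 15/2)) = 5005 - 98*(254 - 51/2) = 5005 - 98*457/2 = 5005 - 22393 = -17388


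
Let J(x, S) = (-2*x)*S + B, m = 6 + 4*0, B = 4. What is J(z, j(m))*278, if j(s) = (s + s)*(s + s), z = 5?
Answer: -399208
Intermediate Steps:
m = 6 (m = 6 + 0 = 6)
j(s) = 4*s**2 (j(s) = (2*s)*(2*s) = 4*s**2)
J(x, S) = 4 - 2*S*x (J(x, S) = (-2*x)*S + 4 = -2*S*x + 4 = 4 - 2*S*x)
J(z, j(m))*278 = (4 - 2*4*6**2*5)*278 = (4 - 2*4*36*5)*278 = (4 - 2*144*5)*278 = (4 - 1440)*278 = -1436*278 = -399208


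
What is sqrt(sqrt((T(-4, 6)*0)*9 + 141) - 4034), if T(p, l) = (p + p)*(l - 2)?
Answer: sqrt(-4034 + sqrt(141)) ≈ 63.42*I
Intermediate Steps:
T(p, l) = 2*p*(-2 + l) (T(p, l) = (2*p)*(-2 + l) = 2*p*(-2 + l))
sqrt(sqrt((T(-4, 6)*0)*9 + 141) - 4034) = sqrt(sqrt(((2*(-4)*(-2 + 6))*0)*9 + 141) - 4034) = sqrt(sqrt(((2*(-4)*4)*0)*9 + 141) - 4034) = sqrt(sqrt(-32*0*9 + 141) - 4034) = sqrt(sqrt(0*9 + 141) - 4034) = sqrt(sqrt(0 + 141) - 4034) = sqrt(sqrt(141) - 4034) = sqrt(-4034 + sqrt(141))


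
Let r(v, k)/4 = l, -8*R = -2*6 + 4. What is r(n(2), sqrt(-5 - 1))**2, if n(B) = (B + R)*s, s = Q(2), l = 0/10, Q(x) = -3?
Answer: 0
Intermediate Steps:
R = 1 (R = -(-2*6 + 4)/8 = -(-12 + 4)/8 = -1/8*(-8) = 1)
l = 0 (l = 0*(1/10) = 0)
s = -3
n(B) = -3 - 3*B (n(B) = (B + 1)*(-3) = (1 + B)*(-3) = -3 - 3*B)
r(v, k) = 0 (r(v, k) = 4*0 = 0)
r(n(2), sqrt(-5 - 1))**2 = 0**2 = 0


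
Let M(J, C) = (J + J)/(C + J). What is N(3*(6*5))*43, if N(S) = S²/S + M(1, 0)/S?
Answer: 174193/45 ≈ 3871.0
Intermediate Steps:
M(J, C) = 2*J/(C + J) (M(J, C) = (2*J)/(C + J) = 2*J/(C + J))
N(S) = S + 2/S (N(S) = S²/S + (2*1/(0 + 1))/S = S + (2*1/1)/S = S + (2*1*1)/S = S + 2/S)
N(3*(6*5))*43 = (3*(6*5) + 2/((3*(6*5))))*43 = (3*30 + 2/((3*30)))*43 = (90 + 2/90)*43 = (90 + 2*(1/90))*43 = (90 + 1/45)*43 = (4051/45)*43 = 174193/45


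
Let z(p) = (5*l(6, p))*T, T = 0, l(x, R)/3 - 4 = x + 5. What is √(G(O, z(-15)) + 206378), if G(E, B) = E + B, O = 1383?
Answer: √207761 ≈ 455.81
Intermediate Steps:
l(x, R) = 27 + 3*x (l(x, R) = 12 + 3*(x + 5) = 12 + 3*(5 + x) = 12 + (15 + 3*x) = 27 + 3*x)
z(p) = 0 (z(p) = (5*(27 + 3*6))*0 = (5*(27 + 18))*0 = (5*45)*0 = 225*0 = 0)
G(E, B) = B + E
√(G(O, z(-15)) + 206378) = √((0 + 1383) + 206378) = √(1383 + 206378) = √207761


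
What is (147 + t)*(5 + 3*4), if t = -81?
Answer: 1122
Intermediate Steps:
(147 + t)*(5 + 3*4) = (147 - 81)*(5 + 3*4) = 66*(5 + 12) = 66*17 = 1122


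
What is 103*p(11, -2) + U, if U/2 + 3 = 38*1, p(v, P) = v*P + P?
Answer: -2402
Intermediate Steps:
p(v, P) = P + P*v (p(v, P) = P*v + P = P + P*v)
U = 70 (U = -6 + 2*(38*1) = -6 + 2*38 = -6 + 76 = 70)
103*p(11, -2) + U = 103*(-2*(1 + 11)) + 70 = 103*(-2*12) + 70 = 103*(-24) + 70 = -2472 + 70 = -2402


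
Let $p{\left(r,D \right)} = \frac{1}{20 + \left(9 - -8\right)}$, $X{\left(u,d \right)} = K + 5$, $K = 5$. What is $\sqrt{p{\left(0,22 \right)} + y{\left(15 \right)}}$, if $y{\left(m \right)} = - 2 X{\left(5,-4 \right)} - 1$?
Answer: $\frac{2 i \sqrt{7178}}{37} \approx 4.5796 i$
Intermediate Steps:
$X{\left(u,d \right)} = 10$ ($X{\left(u,d \right)} = 5 + 5 = 10$)
$p{\left(r,D \right)} = \frac{1}{37}$ ($p{\left(r,D \right)} = \frac{1}{20 + \left(9 + 8\right)} = \frac{1}{20 + 17} = \frac{1}{37}$)
$y{\left(m \right)} = -21$ ($y{\left(m \right)} = \left(-2\right) 10 - 1 = -20 - 1 = -21$)
$\sqrt{p{\left(0,22 \right)} + y{\left(15 \right)}} = \sqrt{\frac{1}{37} - 21} = \sqrt{- \frac{776}{37}} = \frac{2 i \sqrt{7178}}{37}$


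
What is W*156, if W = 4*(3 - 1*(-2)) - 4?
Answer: 2496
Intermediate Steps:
W = 16 (W = 4*(3 + 2) - 4 = 4*5 - 4 = 20 - 4 = 16)
W*156 = 16*156 = 2496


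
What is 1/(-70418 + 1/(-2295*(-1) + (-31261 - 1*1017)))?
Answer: -29983/2111342895 ≈ -1.4201e-5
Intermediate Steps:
1/(-70418 + 1/(-2295*(-1) + (-31261 - 1*1017))) = 1/(-70418 + 1/(2295 + (-31261 - 1017))) = 1/(-70418 + 1/(2295 - 32278)) = 1/(-70418 + 1/(-29983)) = 1/(-70418 - 1/29983) = 1/(-2111342895/29983) = -29983/2111342895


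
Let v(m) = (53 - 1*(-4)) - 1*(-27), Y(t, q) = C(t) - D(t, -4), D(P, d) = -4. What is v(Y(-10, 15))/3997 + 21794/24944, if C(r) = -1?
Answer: 6371851/7121512 ≈ 0.89473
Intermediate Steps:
Y(t, q) = 3 (Y(t, q) = -1 - 1*(-4) = -1 + 4 = 3)
v(m) = 84 (v(m) = (53 + 4) + 27 = 57 + 27 = 84)
v(Y(-10, 15))/3997 + 21794/24944 = 84/3997 + 21794/24944 = 84*(1/3997) + 21794*(1/24944) = 12/571 + 10897/12472 = 6371851/7121512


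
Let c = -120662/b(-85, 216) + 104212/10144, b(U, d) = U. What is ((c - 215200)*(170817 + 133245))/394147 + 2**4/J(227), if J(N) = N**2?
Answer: -21234900460810344881/128765404837420 ≈ -1.6491e+5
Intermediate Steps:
c = 308213337/215560 (c = -120662/(-85) + 104212/10144 = -120662*(-1/85) + 104212*(1/10144) = 120662/85 + 26053/2536 = 308213337/215560 ≈ 1429.8)
((c - 215200)*(170817 + 133245))/394147 + 2**4/J(227) = ((308213337/215560 - 215200)*(170817 + 133245))/394147 + 2**4/(227**2) = -46080298663/215560*304062*(1/394147) + 16/51529 = -412096110943209/6340*1/394147 + 16*(1/51529) = -412096110943209/2498891980 + 16/51529 = -21234900460810344881/128765404837420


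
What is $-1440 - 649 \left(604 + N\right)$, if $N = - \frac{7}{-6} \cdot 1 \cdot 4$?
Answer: $- \frac{1189394}{3} \approx -3.9646 \cdot 10^{5}$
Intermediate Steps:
$N = \frac{14}{3}$ ($N = \left(-7\right) \left(- \frac{1}{6}\right) 1 \cdot 4 = \frac{7}{6} \cdot 1 \cdot 4 = \frac{7}{6} \cdot 4 = \frac{14}{3} \approx 4.6667$)
$-1440 - 649 \left(604 + N\right) = -1440 - 649 \left(604 + \frac{14}{3}\right) = -1440 - \frac{1185074}{3} = - \frac{1189394}{3}$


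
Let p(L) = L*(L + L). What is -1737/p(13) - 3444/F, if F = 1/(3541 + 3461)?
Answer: -8150833881/338 ≈ -2.4115e+7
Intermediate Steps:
F = 1/7002 ≈ 0.00014282
p(L) = 2*L² (p(L) = L*(2*L) = 2*L²)
-1737/p(13) - 3444/F = -1737/(2*13²) - 3444/1/7002 = -1737/(2*169) - 3444*7002 = -1737/338 - 24114888 = -8150833881/338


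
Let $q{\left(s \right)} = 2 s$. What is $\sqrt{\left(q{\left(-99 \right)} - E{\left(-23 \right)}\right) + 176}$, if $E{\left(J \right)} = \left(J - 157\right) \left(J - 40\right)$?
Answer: $i \sqrt{11362} \approx 106.59 i$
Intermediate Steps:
$E{\left(J \right)} = \left(-157 + J\right) \left(-40 + J\right)$
$\sqrt{\left(q{\left(-99 \right)} - E{\left(-23 \right)}\right) + 176} = \sqrt{\left(2 \left(-99\right) - \left(6280 + \left(-23\right)^{2} - -4531\right)\right) + 176} = \sqrt{\left(-198 - \left(6280 + 529 + 4531\right)\right) + 176} = \sqrt{\left(-198 - 11340\right) + 176} = \sqrt{-11538 + 176} = \sqrt{-11362} = i \sqrt{11362}$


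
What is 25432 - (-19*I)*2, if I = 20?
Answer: 26192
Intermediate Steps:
25432 - (-19*I)*2 = 25432 - (-19*20)*2 = 25432 - (-380)*2 = 25432 - 1*(-760) = 25432 + 760 = 26192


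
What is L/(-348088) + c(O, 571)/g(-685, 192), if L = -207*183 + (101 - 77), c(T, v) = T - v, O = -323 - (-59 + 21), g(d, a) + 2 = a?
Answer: -145385249/33068360 ≈ -4.3965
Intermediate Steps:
g(d, a) = -2 + a
O = -285 (O = -323 - 1*(-38) = -323 + 38 = -285)
L = -37857 (L = -37881 + 24 = -37857)
L/(-348088) + c(O, 571)/g(-685, 192) = -37857/(-348088) + (-285 - 1*571)/(-2 + 192) = -37857*(-1/348088) + (-285 - 571)/190 = 37857/348088 - 856*1/190 = 37857/348088 - 428/95 = -145385249/33068360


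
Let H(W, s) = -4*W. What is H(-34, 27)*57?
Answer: 7752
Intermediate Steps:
H(-34, 27)*57 = -4*(-34)*57 = 136*57 = 7752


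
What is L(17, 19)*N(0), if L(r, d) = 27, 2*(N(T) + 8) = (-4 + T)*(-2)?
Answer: -108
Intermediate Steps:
N(T) = -4 - T (N(T) = -8 + ((-4 + T)*(-2))/2 = -8 + (8 - 2*T)/2 = -8 + (4 - T) = -4 - T)
L(17, 19)*N(0) = 27*(-4 - 1*0) = 27*(-4 + 0) = 27*(-4) = -108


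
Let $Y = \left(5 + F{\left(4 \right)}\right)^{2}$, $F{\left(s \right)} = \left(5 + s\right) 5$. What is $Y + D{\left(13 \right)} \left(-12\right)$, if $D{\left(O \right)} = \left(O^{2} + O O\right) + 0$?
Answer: $-1556$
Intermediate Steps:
$D{\left(O \right)} = 2 O^{2}$ ($D{\left(O \right)} = \left(O^{2} + O^{2}\right) + 0 = 2 O^{2} + 0 = 2 O^{2}$)
$F{\left(s \right)} = 25 + 5 s$
$Y = 2500$ ($Y = \left(5 + \left(25 + 5 \cdot 4\right)\right)^{2} = \left(5 + \left(25 + 20\right)\right)^{2} = \left(5 + 45\right)^{2} = 50^{2} = 2500$)
$Y + D{\left(13 \right)} \left(-12\right) = 2500 + 2 \cdot 13^{2} \left(-12\right) = 2500 + 2 \cdot 169 \left(-12\right) = 2500 + 338 \left(-12\right) = 2500 - 4056 = -1556$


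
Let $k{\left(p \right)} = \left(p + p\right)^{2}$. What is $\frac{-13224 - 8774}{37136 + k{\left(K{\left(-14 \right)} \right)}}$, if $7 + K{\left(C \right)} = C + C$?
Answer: $- \frac{10999}{21018} \approx -0.52331$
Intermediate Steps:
$K{\left(C \right)} = -7 + 2 C$ ($K{\left(C \right)} = -7 + \left(C + C\right) = -7 + 2 C$)
$k{\left(p \right)} = 4 p^{2}$ ($k{\left(p \right)} = \left(2 p\right)^{2} = 4 p^{2}$)
$\frac{-13224 - 8774}{37136 + k{\left(K{\left(-14 \right)} \right)}} = \frac{-13224 - 8774}{37136 + 4 \left(-7 + 2 \left(-14\right)\right)^{2}} = - \frac{21998}{37136 + 4 \left(-7 - 28\right)^{2}} = - \frac{21998}{37136 + 4 \left(-35\right)^{2}} = - \frac{21998}{37136 + 4 \cdot 1225} = - \frac{21998}{37136 + 4900} = - \frac{21998}{42036} = \left(-21998\right) \frac{1}{42036} = - \frac{10999}{21018}$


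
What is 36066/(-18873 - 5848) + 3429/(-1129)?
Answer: -125486823/27910009 ≈ -4.4961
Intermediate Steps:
36066/(-18873 - 5848) + 3429/(-1129) = 36066/(-24721) + 3429*(-1/1129) = 36066*(-1/24721) - 3429/1129 = -36066/24721 - 3429/1129 = -125486823/27910009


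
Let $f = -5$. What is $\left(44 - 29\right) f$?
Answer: $-75$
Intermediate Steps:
$\left(44 - 29\right) f = \left(44 - 29\right) \left(-5\right) = 15 \left(-5\right) = -75$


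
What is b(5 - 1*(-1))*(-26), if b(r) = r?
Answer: -156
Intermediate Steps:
b(5 - 1*(-1))*(-26) = (5 - 1*(-1))*(-26) = (5 + 1)*(-26) = 6*(-26) = -156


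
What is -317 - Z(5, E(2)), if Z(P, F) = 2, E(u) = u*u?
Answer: -319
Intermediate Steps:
E(u) = u²
-317 - Z(5, E(2)) = -317 - 1*2 = -317 - 2 = -319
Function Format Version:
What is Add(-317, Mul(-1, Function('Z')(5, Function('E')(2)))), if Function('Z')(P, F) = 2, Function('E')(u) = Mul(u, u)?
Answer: -319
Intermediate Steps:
Function('E')(u) = Pow(u, 2)
Add(-317, Mul(-1, Function('Z')(5, Function('E')(2)))) = Add(-317, Mul(-1, 2)) = Add(-317, -2) = -319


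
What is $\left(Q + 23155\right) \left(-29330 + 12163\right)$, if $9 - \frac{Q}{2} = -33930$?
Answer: $-1562763511$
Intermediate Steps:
$Q = 67878$ ($Q = 18 - -67860 = 18 + 67860 = 67878$)
$\left(Q + 23155\right) \left(-29330 + 12163\right) = \left(67878 + 23155\right) \left(-29330 + 12163\right) = 91033 \left(-17167\right) = -1562763511$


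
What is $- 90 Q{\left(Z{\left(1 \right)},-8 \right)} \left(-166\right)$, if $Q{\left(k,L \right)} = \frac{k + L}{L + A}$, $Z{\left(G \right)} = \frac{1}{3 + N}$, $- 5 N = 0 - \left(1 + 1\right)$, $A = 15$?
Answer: $- \frac{1957140}{119} \approx -16447.0$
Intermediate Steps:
$N = \frac{2}{5}$ ($N = - \frac{0 - \left(1 + 1\right)}{5} = - \frac{0 - 2}{5} = \left(- \frac{1}{5}\right) \left(-2\right) = \frac{2}{5} \approx 0.4$)
$Z{\left(G \right)} = \frac{5}{17}$ ($Z{\left(G \right)} = \frac{1}{3 + \frac{2}{5}} = \frac{1}{\frac{17}{5}} = \frac{5}{17}$)
$Q{\left(k,L \right)} = \frac{L + k}{15 + L}$ ($Q{\left(k,L \right)} = \frac{k + L}{L + 15} = \frac{L + k}{15 + L}$)
$- 90 Q{\left(Z{\left(1 \right)},-8 \right)} \left(-166\right) = - 90 \frac{-8 + \frac{5}{17}}{15 - 8} \left(-166\right) = - 90 \cdot \frac{1}{7} \left(- \frac{131}{17}\right) \left(-166\right) = \left(-90\right) \left(- \frac{131}{119}\right) \left(-166\right) = \frac{11790}{119} \left(-166\right) = - \frac{1957140}{119}$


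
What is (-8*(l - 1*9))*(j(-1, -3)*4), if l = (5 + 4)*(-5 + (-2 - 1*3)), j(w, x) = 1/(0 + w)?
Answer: -3168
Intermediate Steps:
j(w, x) = 1/w
l = -90 (l = 9*(-5 + (-2 - 3)) = 9*(-5 - 5) = 9*(-10) = -90)
(-8*(l - 1*9))*(j(-1, -3)*4) = (-8*(-90 - 1*9))*(4/(-1)) = (-8*(-90 - 9))*(-1*4) = -8*(-99)*(-4) = 792*(-4) = -3168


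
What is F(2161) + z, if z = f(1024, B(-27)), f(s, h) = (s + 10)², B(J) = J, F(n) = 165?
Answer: 1069321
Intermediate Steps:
f(s, h) = (10 + s)²
z = 1069156 (z = (10 + 1024)² = 1034² = 1069156)
F(2161) + z = 165 + 1069156 = 1069321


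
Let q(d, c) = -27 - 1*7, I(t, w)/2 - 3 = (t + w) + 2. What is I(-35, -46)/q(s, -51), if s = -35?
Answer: 76/17 ≈ 4.4706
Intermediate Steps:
I(t, w) = 10 + 2*t + 2*w (I(t, w) = 6 + 2*((t + w) + 2) = 6 + 2*(2 + t + w) = 6 + (4 + 2*t + 2*w) = 10 + 2*t + 2*w)
q(d, c) = -34 (q(d, c) = -27 - 7 = -34)
I(-35, -46)/q(s, -51) = (10 + 2*(-35) + 2*(-46))/(-34) = (10 - 70 - 92)*(-1/34) = -152*(-1/34) = 76/17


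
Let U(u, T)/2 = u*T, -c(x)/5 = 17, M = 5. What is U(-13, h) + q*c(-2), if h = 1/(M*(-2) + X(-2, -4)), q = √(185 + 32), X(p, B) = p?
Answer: 13/6 - 85*√217 ≈ -1250.0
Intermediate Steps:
c(x) = -85 (c(x) = -5*17 = -85)
q = √217 ≈ 14.731
h = -1/12 (h = 1/(5*(-2) - 2) = 1/(-10 - 2) = 1/(-12) = -1/12 ≈ -0.083333)
U(u, T) = 2*T*u (U(u, T) = 2*(u*T) = 2*(T*u) = 2*T*u)
U(-13, h) + q*c(-2) = 2*(-1/12)*(-13) + √217*(-85) = 13/6 - 85*√217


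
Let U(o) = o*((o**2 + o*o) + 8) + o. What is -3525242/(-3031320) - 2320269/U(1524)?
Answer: 173256590991757/149023593266670 ≈ 1.1626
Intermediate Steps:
U(o) = o + o*(8 + 2*o**2) (U(o) = o*((o**2 + o**2) + 8) + o = o*(2*o**2 + 8) + o = o*(8 + 2*o**2) + o = o + o*(8 + 2*o**2))
-3525242/(-3031320) - 2320269/U(1524) = -3525242/(-3031320) - 2320269*1/(1524*(9 + 2*1524**2)) = -3525242*(-1/3031320) - 2320269*1/(1524*(9 + 2*2322576)) = 1762621/1515660 - 2320269*1/(1524*(9 + 4645152)) = 1762621/1515660 - 2320269/(1524*4645161) = 1762621/1515660 - 2320269/7079225364 = 1762621/1515660 - 2320269*1/7079225364 = 1762621/1515660 - 773423/2359741788 = 173256590991757/149023593266670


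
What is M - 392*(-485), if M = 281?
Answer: 190401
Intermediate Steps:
M - 392*(-485) = 281 - 392*(-485) = 281 + 190120 = 190401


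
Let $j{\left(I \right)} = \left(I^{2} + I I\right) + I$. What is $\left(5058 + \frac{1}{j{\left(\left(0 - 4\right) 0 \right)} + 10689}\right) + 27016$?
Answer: $\frac{342838987}{10689} \approx 32074.0$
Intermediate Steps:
$j{\left(I \right)} = I + 2 I^{2}$ ($j{\left(I \right)} = \left(I^{2} + I^{2}\right) + I = 2 I^{2} + I = I + 2 I^{2}$)
$\left(5058 + \frac{1}{j{\left(\left(0 - 4\right) 0 \right)} + 10689}\right) + 27016 = \left(5058 + \frac{1}{\left(0 - 4\right) 0 \left(1 + 2 \left(0 - 4\right) 0\right) + 10689}\right) + 27016 = \left(5058 + \frac{1}{\left(-4\right) 0 \left(1 + 2 \left(\left(-4\right) 0\right)\right) + 10689}\right) + 27016 = \left(5058 + \frac{1}{0 \left(1 + 2 \cdot 0\right) + 10689}\right) + 27016 = \left(5058 + \frac{1}{0 \left(1 + 0\right) + 10689}\right) + 27016 = \left(5058 + \frac{1}{0 \cdot 1 + 10689}\right) + 27016 = \left(5058 + \frac{1}{0 + 10689}\right) + 27016 = \left(5058 + \frac{1}{10689}\right) + 27016 = \frac{54064963}{10689} + 27016 = \frac{342838987}{10689}$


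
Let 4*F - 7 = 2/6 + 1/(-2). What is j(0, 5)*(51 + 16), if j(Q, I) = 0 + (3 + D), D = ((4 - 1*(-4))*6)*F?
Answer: 5695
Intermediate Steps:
F = 41/24 (F = 7/4 + (2/6 + 1/(-2))/4 = 7/4 + (2*(1/6) + 1*(-1/2))/4 = 7/4 + (1/3 - 1/2)/4 = 7/4 + (1/4)*(-1/6) = 7/4 - 1/24 = 41/24 ≈ 1.7083)
D = 82 (D = ((4 - 1*(-4))*6)*(41/24) = ((4 + 4)*6)*(41/24) = (8*6)*(41/24) = 48*(41/24) = 82)
j(Q, I) = 85 (j(Q, I) = 0 + (3 + 82) = 0 + 85 = 85)
j(0, 5)*(51 + 16) = 85*(51 + 16) = 85*67 = 5695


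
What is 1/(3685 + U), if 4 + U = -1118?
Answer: 1/2563 ≈ 0.00039017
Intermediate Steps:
U = -1122 (U = -4 - 1118 = -1122)
1/(3685 + U) = 1/(3685 - 1122) = 1/2563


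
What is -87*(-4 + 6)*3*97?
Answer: -50634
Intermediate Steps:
-87*(-4 + 6)*3*97 = -174*3*97 = -87*6*97 = -522*97 = -50634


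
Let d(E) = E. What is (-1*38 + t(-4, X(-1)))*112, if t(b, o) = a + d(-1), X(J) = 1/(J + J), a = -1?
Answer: -4480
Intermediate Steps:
X(J) = 1/(2*J)
t(b, o) = -2 (t(b, o) = -1 - 1 = -2)
(-1*38 + t(-4, X(-1)))*112 = (-1*38 - 2)*112 = (-38 - 2)*112 = -40*112 = -4480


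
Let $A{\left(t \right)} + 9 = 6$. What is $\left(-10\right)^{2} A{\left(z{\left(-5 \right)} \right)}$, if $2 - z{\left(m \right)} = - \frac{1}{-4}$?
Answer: $-300$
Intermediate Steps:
$z{\left(m \right)} = \frac{7}{4}$ ($z{\left(m \right)} = 2 - - \frac{1}{-4} = 2 - \left(-1\right) \left(- \frac{1}{4}\right) = 2 - \frac{1}{4} = \frac{7}{4}$)
$A{\left(t \right)} = -3$ ($A{\left(t \right)} = -9 + 6 = -3$)
$\left(-10\right)^{2} A{\left(z{\left(-5 \right)} \right)} = \left(-10\right)^{2} \left(-3\right) = 100 \left(-3\right) = -300$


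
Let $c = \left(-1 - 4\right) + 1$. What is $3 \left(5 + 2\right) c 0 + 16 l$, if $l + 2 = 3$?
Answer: $16$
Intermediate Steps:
$l = 1$ ($l = -2 + 3 = 1$)
$c = -4$ ($c = -5 + 1 = -4$)
$3 \left(5 + 2\right) c 0 + 16 l = 3 \left(5 + 2\right) \left(-4\right) 0 + 16 \cdot 1 = 3 \cdot 7 \left(-4\right) 0 + 16 = 3 \left(-28\right) 0 + 16 = \left(-84\right) 0 + 16 = 0 + 16 = 16$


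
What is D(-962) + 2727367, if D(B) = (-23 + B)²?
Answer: 3697592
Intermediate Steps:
D(-962) + 2727367 = (-23 - 962)² + 2727367 = (-985)² + 2727367 = 970225 + 2727367 = 3697592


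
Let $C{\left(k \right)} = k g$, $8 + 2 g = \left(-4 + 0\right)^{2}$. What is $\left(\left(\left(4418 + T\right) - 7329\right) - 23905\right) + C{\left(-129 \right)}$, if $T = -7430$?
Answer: $-34762$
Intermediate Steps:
$g = 4$ ($g = -4 + \frac{\left(-4 + 0\right)^{2}}{2} = -4 + \frac{\left(-4\right)^{2}}{2} = -4 + \frac{1}{2} \cdot 16 = -4 + 8 = 4$)
$C{\left(k \right)} = 4 k$ ($C{\left(k \right)} = k 4 = 4 k$)
$\left(\left(\left(4418 + T\right) - 7329\right) - 23905\right) + C{\left(-129 \right)} = \left(\left(\left(4418 - 7430\right) - 7329\right) - 23905\right) + 4 \left(-129\right) = \left(\left(-3012 - 7329\right) - 23905\right) - 516 = \left(-10341 - 23905\right) - 516 = -34246 - 516 = -34762$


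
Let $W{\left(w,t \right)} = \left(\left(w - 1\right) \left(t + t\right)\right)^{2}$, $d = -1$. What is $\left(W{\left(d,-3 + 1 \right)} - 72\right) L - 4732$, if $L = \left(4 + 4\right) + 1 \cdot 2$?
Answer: $-4812$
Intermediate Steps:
$L = 10$ ($L = 8 + 2 = 10$)
$W{\left(w,t \right)} = 4 t^{2} \left(-1 + w\right)^{2}$ ($W{\left(w,t \right)} = \left(\left(-1 + w\right) 2 t\right)^{2} = \left(2 t \left(-1 + w\right)\right)^{2} = 4 t^{2} \left(-1 + w\right)^{2}$)
$\left(W{\left(d,-3 + 1 \right)} - 72\right) L - 4732 = \left(4 \left(-3 + 1\right)^{2} \left(-1 - 1\right)^{2} - 72\right) 10 - 4732 = \left(4 \left(-2\right)^{2} \left(-2\right)^{2} - 72\right) 10 - 4732 = \left(4 \cdot 4 \cdot 4 - 72\right) 10 - 4732 = \left(64 - 72\right) 10 - 4732 = \left(-8\right) 10 - 4732 = -80 - 4732 = -4812$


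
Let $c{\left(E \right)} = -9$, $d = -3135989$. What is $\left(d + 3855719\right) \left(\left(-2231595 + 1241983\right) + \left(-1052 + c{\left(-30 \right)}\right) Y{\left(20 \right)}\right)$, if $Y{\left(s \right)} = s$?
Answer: $-727526115360$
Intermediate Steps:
$\left(d + 3855719\right) \left(\left(-2231595 + 1241983\right) + \left(-1052 + c{\left(-30 \right)}\right) Y{\left(20 \right)}\right) = \left(-3135989 + 3855719\right) \left(\left(-2231595 + 1241983\right) + \left(-1052 - 9\right) 20\right) = 719730 \left(-989612 - 21220\right) = 719730 \left(-1010832\right) = -727526115360$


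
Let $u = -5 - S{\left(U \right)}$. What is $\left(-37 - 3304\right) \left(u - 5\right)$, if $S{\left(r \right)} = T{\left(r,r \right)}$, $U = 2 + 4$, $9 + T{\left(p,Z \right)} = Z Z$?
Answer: $123617$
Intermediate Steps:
$T{\left(p,Z \right)} = -9 + Z^{2}$ ($T{\left(p,Z \right)} = -9 + Z Z = -9 + Z^{2}$)
$U = 6$
$S{\left(r \right)} = -9 + r^{2}$
$u = -32$ ($u = -5 - \left(-9 + 6^{2}\right) = -5 - \left(-9 + 36\right) = -5 - 27 = -32$)
$\left(-37 - 3304\right) \left(u - 5\right) = \left(-37 - 3304\right) \left(-32 - 5\right) = \left(-37 - 3304\right) \left(-37\right) = \left(-3341\right) \left(-37\right) = 123617$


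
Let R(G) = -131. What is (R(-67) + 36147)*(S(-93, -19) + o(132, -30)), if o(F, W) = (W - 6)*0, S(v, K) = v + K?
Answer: -4033792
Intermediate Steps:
S(v, K) = K + v
o(F, W) = 0 (o(F, W) = (-6 + W)*0 = 0)
(R(-67) + 36147)*(S(-93, -19) + o(132, -30)) = (-131 + 36147)*((-19 - 93) + 0) = 36016*(-112 + 0) = 36016*(-112) = -4033792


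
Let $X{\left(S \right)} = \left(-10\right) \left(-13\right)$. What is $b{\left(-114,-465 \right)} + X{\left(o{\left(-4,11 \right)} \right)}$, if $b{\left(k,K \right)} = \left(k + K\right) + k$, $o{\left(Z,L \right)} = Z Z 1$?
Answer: $-563$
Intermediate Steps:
$o{\left(Z,L \right)} = Z^{2}$ ($o{\left(Z,L \right)} = Z^{2} \cdot 1 = Z^{2}$)
$b{\left(k,K \right)} = K + 2 k$ ($b{\left(k,K \right)} = \left(K + k\right) + k = K + 2 k$)
$X{\left(S \right)} = 130$
$b{\left(-114,-465 \right)} + X{\left(o{\left(-4,11 \right)} \right)} = \left(-465 + 2 \left(-114\right)\right) + 130 = \left(-465 - 228\right) + 130 = -693 + 130 = -563$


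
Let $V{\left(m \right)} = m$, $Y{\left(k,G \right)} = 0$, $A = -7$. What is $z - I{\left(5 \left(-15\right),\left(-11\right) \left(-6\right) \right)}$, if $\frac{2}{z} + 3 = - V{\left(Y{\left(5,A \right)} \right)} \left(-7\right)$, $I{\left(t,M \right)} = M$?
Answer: $- \frac{200}{3} \approx -66.667$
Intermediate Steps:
$z = - \frac{2}{3}$ ($z = \frac{2}{-3 + \left(-1\right) 0 \left(-7\right)} = \frac{2}{-3 + 0 \left(-7\right)} = \frac{2}{-3 + 0} = \frac{2}{-3} = 2 \left(- \frac{1}{3}\right) = - \frac{2}{3} \approx -0.66667$)
$z - I{\left(5 \left(-15\right),\left(-11\right) \left(-6\right) \right)} = - \frac{2}{3} - \left(-11\right) \left(-6\right) = - \frac{2}{3} - 66 = - \frac{200}{3}$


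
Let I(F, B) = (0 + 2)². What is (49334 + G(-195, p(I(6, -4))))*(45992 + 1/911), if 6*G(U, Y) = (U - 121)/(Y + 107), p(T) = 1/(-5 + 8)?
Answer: 332788698251535/146671 ≈ 2.2689e+9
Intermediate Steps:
I(F, B) = 4 (I(F, B) = 2² = 4)
p(T) = ⅓ (p(T) = 1/3 = ⅓)
G(U, Y) = (-121 + U)/(6*(107 + Y)) (G(U, Y) = ((U - 121)/(Y + 107))/6 = ((-121 + U)/(107 + Y))/6 = (-121 + U)/(6*(107 + Y)))
(49334 + G(-195, p(I(6, -4))))*(45992 + 1/911) = (49334 + (-121 - 195)/(6*(107 + ⅓)))*(45992 + 1/911) = (49334 + (⅙)*(-316)/(322/3))*(45992 + 1/911) = (49334 + (⅙)*(3/322)*(-316))*(41898713/911) = (49334 - 79/161)*(41898713/911) = (7942695/161)*(41898713/911) = 332788698251535/146671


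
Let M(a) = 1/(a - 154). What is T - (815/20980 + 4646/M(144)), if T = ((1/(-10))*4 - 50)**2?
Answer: 5140112709/104900 ≈ 49000.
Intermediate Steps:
M(a) = 1/(-154 + a)
T = 63504/25 (T = ((1*(-1/10))*4 - 50)**2 = (-1/10*4 - 50)**2 = (-2/5 - 50)**2 = (-252/5)**2 = 63504/25 ≈ 2540.2)
T - (815/20980 + 4646/M(144)) = 63504/25 - (815/20980 + 4646/(1/(-154 + 144))) = 63504/25 - (815*(1/20980) + 4646/(1/(-10))) = 63504/25 - (163/4196 + 4646/(-1/10)) = 63504/25 - (163/4196 + 4646*(-10)) = 63504/25 - (163/4196 - 46460) = 63504/25 - 1*(-194945997/4196) = 63504/25 + 194945997/4196 = 5140112709/104900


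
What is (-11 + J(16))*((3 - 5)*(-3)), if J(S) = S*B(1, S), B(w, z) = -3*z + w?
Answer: -4578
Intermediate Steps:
B(w, z) = w - 3*z
J(S) = S*(1 - 3*S)
(-11 + J(16))*((3 - 5)*(-3)) = (-11 + 16*(1 - 3*16))*((3 - 5)*(-3)) = (-11 + 16*(1 - 48))*(-2*(-3)) = (-11 + 16*(-47))*6 = (-11 - 752)*6 = -763*6 = -4578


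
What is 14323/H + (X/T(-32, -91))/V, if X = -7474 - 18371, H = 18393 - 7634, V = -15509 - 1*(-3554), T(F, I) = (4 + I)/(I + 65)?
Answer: 50866351/25724769 ≈ 1.9773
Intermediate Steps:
T(F, I) = (4 + I)/(65 + I)
V = -11955 (V = -15509 + 3554 = -11955)
H = 10759
X = -25845
14323/H + (X/T(-32, -91))/V = 14323/10759 - 25845*(65 - 91)/(4 - 91)/(-11955) = 14323*(1/10759) - 25845/(-87/(-26))*(-1/11955) = 14323/10759 - 25845/((-1/26*(-87)))*(-1/11955) = 14323/10759 - 25845/87/26*(-1/11955) = 14323/10759 - 25845*26/87*(-1/11955) = 14323/10759 - 223990/29*(-1/11955) = 14323/10759 + 44798/69339 = 50866351/25724769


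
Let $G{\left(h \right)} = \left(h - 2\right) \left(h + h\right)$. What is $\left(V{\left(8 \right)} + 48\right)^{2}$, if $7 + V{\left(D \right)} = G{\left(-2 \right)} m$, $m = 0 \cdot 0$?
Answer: $1681$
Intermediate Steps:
$G{\left(h \right)} = 2 h \left(-2 + h\right)$ ($G{\left(h \right)} = \left(-2 + h\right) 2 h = 2 h \left(-2 + h\right)$)
$m = 0$
$V{\left(D \right)} = -7$ ($V{\left(D \right)} = -7 + 2 \left(-2\right) \left(-2 - 2\right) 0 = -7 + 2 \left(-2\right) \left(-4\right) 0 = -7 + 16 \cdot 0 = -7 + 0 = -7$)
$\left(V{\left(8 \right)} + 48\right)^{2} = \left(-7 + 48\right)^{2} = 41^{2} = 1681$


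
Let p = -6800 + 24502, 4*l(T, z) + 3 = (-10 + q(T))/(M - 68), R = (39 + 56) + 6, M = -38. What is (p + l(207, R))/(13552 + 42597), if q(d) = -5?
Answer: 7505345/23807176 ≈ 0.31526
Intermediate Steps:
R = 101 (R = 95 + 6 = 101)
l(T, z) = -303/424 (l(T, z) = -3/4 + ((-10 - 5)/(-38 - 68))/4 = -3/4 + (-15/(-106))/4 = -3/4 + (-15*(-1/106))/4 = -3/4 + (1/4)*(15/106) = -3/4 + 15/424 = -303/424)
p = 17702
(p + l(207, R))/(13552 + 42597) = (17702 - 303/424)/(13552 + 42597) = (7505345/424)/56149 = (7505345/424)*(1/56149) = 7505345/23807176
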